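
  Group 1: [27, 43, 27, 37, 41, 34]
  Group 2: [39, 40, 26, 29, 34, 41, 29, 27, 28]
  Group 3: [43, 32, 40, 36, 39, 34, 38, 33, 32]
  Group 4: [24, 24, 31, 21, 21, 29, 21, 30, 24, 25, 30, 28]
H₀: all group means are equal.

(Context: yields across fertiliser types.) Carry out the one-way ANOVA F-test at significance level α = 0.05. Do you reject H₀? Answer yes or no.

reject H₀: yes

Group means [34.83, 32.56, 36.33, 25.67], grand mean 31.583
SSB = Σnᵢ(x̄ᵢ−x̄)² = 695.028; SSW = ΣΣ(x−x̄ᵢ)² = 801.722
MSB = 695.028/3 = 231.6759; MSW = 801.722/32 = 25.0538
F = MSB/MSW = 9.2471
df = (3, 32)
p-value (upper-tail) = 0.00015
At α=0.05: p < α → reject H₀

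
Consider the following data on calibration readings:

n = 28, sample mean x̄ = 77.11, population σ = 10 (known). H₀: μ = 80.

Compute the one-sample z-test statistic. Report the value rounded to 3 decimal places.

test statistic = -1.529

SE = σ/√n = 10/√28 = 1.8898
z = (x̄−μ₀)/SE = (77.11−80)/1.8898 = -1.5292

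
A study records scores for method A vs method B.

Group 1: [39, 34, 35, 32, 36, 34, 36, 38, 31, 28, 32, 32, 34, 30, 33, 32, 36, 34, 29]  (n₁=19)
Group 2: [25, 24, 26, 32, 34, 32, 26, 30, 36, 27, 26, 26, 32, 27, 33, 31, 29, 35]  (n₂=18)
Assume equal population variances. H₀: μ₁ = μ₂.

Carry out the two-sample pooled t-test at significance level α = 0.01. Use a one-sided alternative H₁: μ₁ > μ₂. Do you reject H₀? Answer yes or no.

reject H₀: yes

x̄₁=33.421, s₁=2.893, n₁=19
x̄₂=29.500, s₂=3.746, n₂=18
s_p² = [18·2.893² + 17·3.746²]/35 = 11.1180
SE = √(s_p²·(1/19+1/18)) = 1.0967
t = (33.421−29.500)/1.0967 = 3.5752
df = 35
p-value (one-sided, H₁ greater) = 0.00052
At α=0.01: p < α → reject H₀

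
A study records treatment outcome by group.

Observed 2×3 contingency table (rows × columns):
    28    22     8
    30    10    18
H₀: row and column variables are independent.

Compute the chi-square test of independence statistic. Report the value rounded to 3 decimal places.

test statistic = 8.415

Row totals [58, 58], col totals [58, 32, 26], n=116
χ² = (28−29.00)²/29.00 + (22−16.00)²/16.00 + (8−13.00)²/13.00 + (30−29.00)²/29.00 + (10−16.00)²/16.00 + (18−13.00)²/13.00 = 8.4151
df = 2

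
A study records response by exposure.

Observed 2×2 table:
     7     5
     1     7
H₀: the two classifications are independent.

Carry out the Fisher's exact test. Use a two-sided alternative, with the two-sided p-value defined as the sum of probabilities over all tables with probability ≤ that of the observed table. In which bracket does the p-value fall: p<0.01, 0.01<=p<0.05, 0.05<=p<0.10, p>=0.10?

Margins: r₁=12, r₂=8, c₁=8, c₂=12, n=20
p_obs = C(12,7)·C(8,1)/C(20,8); sum pmf over tables with pmf ≤ p_obs
p-value (two-sided) = 0.06967
→ bracket: 0.05<=p<0.10

p-value bracket: 0.05<=p<0.10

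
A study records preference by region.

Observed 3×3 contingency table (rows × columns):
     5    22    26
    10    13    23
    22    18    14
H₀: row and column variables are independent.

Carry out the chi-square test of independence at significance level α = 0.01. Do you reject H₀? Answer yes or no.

Row totals [53, 46, 54], col totals [37, 53, 63], n=153
χ² = (5−12.82)²/12.82 + (22−18.36)²/18.36 + (26−21.82)²/21.82 + (10−11.12)²/11.12 + (13−15.93)²/15.93 + (23−18.94)²/18.94 + (22−13.06)²/13.06 + (18−18.71)²/18.71 + (14−22.24)²/22.24 = 17.0111
df = 4
p-value (upper-tail) = 0.00192
At α=0.01: p < α → reject H₀

reject H₀: yes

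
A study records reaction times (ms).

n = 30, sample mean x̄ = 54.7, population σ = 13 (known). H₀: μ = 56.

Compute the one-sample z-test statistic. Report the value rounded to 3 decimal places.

SE = σ/√n = 13/√30 = 2.3735
z = (x̄−μ₀)/SE = (54.7−56)/2.3735 = -0.5477

test statistic = -0.548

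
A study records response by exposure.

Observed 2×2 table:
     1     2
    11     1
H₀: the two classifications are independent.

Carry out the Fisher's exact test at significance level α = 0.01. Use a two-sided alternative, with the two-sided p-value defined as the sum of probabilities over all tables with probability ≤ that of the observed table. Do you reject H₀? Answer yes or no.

Margins: r₁=3, r₂=12, c₁=12, c₂=3, n=15
p_obs = C(3,1)·C(12,11)/C(15,12); sum pmf over tables with pmf ≤ p_obs
p-value (two-sided) = 0.08132
At α=0.01: p ≥ α → fail to reject H₀

reject H₀: no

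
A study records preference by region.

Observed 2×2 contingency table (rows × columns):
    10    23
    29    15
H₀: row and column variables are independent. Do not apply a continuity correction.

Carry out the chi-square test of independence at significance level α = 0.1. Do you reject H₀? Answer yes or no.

reject H₀: yes

Row totals [33, 44], col totals [39, 38], n=77
χ² = (10−16.71)²/16.71 + (23−16.29)²/16.29 + (29−22.29)²/22.29 + (15−21.71)²/21.71 = 9.5644
df = 1
p-value (upper-tail) = 0.00198
At α=0.1: p < α → reject H₀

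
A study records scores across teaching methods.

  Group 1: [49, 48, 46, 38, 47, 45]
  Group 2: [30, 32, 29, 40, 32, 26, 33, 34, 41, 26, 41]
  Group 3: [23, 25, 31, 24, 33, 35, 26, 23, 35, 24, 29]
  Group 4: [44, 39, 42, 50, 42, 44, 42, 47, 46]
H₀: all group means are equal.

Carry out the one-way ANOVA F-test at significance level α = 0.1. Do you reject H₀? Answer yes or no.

Group means [45.50, 33.09, 28.00, 44.00], grand mean 36.243
SSB = Σnᵢ(x̄ᵢ−x̄)² = 1912.402; SSW = ΣΣ(x−x̄ᵢ)² = 694.409
MSB = 1912.402/3 = 637.4672; MSW = 694.409/33 = 21.0427
F = MSB/MSW = 30.2940
df = (3, 33)
p-value (upper-tail) = 0.00000
At α=0.1: p < α → reject H₀

reject H₀: yes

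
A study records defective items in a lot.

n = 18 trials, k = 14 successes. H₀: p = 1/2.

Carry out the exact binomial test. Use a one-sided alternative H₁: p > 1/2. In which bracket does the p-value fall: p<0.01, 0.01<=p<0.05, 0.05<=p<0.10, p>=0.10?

p-value bracket: 0.01<=p<0.05

Exact binomial: n=18, k=14, p₀=1/2=0.5000
P(X≥14) from Σ C(n,i)·p₀^i·(1−p₀)^(n−i)
p-value (one-sided, H₁ greater) = 0.01544
→ bracket: 0.01<=p<0.05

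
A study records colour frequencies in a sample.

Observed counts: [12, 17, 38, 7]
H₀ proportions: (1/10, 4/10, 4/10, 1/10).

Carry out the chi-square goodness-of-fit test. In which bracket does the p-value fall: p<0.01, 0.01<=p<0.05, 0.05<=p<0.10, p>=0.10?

p-value bracket: 0.01<=p<0.05

n = 74; E_i = n·p_i = [7.40, 29.60, 29.60, 7.40]
χ² = (12−7.40)²/7.40 + (17−29.60)²/29.60 + (38−29.60)²/29.60 + (7−7.40)²/7.40 = 10.6284
df = 3
p-value (upper-tail) = 0.01391
→ bracket: 0.01<=p<0.05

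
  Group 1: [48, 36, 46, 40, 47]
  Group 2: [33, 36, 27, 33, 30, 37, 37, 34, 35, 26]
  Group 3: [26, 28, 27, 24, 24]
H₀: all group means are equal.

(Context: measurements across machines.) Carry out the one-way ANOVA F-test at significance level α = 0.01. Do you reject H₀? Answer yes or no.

reject H₀: yes

Group means [43.40, 32.80, 25.80], grand mean 33.700
SSB = Σnᵢ(x̄ᵢ−x̄)² = 790.600; SSW = ΣΣ(x−x̄ᵢ)² = 259.600
MSB = 790.600/2 = 395.3000; MSW = 259.600/17 = 15.2706
F = MSB/MSW = 25.8864
df = (2, 17)
p-value (upper-tail) = 0.00001
At α=0.01: p < α → reject H₀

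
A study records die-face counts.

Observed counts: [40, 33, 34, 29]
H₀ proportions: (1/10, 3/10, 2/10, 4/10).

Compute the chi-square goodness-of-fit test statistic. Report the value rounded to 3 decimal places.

test statistic = 66.298

n = 136; E_i = n·p_i = [13.60, 40.80, 27.20, 54.40]
χ² = (40−13.60)²/13.60 + (33−40.80)²/40.80 + (34−27.20)²/27.20 + (29−54.40)²/54.40 = 66.2978
df = 3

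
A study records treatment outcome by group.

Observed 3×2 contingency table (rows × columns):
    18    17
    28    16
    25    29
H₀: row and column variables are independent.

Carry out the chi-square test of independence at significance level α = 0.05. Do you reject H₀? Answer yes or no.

reject H₀: no

Row totals [35, 44, 54], col totals [71, 62], n=133
χ² = (18−18.68)²/18.68 + (17−16.32)²/16.32 + (28−23.49)²/23.49 + (16−20.51)²/20.51 + (25−28.83)²/28.83 + (29−25.17)²/25.17 = 3.0023
df = 2
p-value (upper-tail) = 0.22287
At α=0.05: p ≥ α → fail to reject H₀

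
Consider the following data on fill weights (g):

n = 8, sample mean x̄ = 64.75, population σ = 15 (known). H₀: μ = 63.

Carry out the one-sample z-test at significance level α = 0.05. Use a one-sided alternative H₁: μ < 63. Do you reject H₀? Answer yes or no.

reject H₀: no

SE = σ/√n = 15/√8 = 5.3033
z = (x̄−μ₀)/SE = (64.75−63)/5.3033 = 0.3300
p-value (one-sided, H₁ less) = 0.62929
At α=0.05: p ≥ α → fail to reject H₀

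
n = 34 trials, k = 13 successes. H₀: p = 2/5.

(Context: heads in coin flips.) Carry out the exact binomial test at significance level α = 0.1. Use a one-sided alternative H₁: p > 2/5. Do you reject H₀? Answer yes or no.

Exact binomial: n=34, k=13, p₀=2/5=0.4000
P(X≥13) from Σ C(n,i)·p₀^i·(1−p₀)^(n−i)
p-value (one-sided, H₁ greater) = 0.64583
At α=0.1: p ≥ α → fail to reject H₀

reject H₀: no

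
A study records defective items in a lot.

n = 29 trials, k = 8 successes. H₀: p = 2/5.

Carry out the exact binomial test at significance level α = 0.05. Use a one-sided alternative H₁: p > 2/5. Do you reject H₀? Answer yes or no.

Exact binomial: n=29, k=8, p₀=2/5=0.4000
P(X≥8) from Σ C(n,i)·p₀^i·(1−p₀)^(n−i)
p-value (one-sided, H₁ greater) = 0.94301
At α=0.05: p ≥ α → fail to reject H₀

reject H₀: no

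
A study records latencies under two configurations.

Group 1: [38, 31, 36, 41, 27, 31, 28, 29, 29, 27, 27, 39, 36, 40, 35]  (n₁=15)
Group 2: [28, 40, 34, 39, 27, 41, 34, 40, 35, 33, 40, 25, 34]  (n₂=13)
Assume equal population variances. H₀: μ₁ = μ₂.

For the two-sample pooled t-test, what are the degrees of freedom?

degrees of freedom = 26

df = n₁ + n₂ − 2 = 15 + 13 − 2 = 26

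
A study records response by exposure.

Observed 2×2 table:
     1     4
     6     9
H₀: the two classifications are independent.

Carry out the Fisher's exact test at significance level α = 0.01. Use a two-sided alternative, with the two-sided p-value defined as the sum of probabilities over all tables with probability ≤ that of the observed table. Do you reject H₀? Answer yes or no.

reject H₀: no

Margins: r₁=5, r₂=15, c₁=7, c₂=13, n=20
p_obs = C(5,1)·C(15,6)/C(20,7); sum pmf over tables with pmf ≤ p_obs
p-value (two-sided) = 0.61262
At α=0.01: p ≥ α → fail to reject H₀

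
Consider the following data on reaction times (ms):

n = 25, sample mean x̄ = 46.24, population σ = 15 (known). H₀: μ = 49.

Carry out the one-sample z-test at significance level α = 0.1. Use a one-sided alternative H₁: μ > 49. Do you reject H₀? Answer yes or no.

SE = σ/√n = 15/√25 = 3.0000
z = (x̄−μ₀)/SE = (46.24−49)/3.0000 = -0.9200
p-value (one-sided, H₁ greater) = 0.82121
At α=0.1: p ≥ α → fail to reject H₀

reject H₀: no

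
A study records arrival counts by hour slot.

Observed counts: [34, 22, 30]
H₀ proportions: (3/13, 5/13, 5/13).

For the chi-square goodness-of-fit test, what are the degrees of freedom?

df = k − 1 = 3 − 1 = 2

degrees of freedom = 2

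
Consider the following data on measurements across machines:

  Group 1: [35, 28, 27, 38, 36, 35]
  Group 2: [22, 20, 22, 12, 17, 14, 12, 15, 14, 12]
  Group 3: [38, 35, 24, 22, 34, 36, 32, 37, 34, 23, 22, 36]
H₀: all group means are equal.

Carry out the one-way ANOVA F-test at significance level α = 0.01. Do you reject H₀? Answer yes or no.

Group means [33.17, 16.00, 31.08], grand mean 26.143
SSB = Σnᵢ(x̄ᵢ−x̄)² = 1617.679; SSW = ΣΣ(x−x̄ᵢ)² = 693.750
MSB = 1617.679/2 = 808.8393; MSW = 693.750/25 = 27.7500
F = MSB/MSW = 29.1474
df = (2, 25)
p-value (upper-tail) = 0.00000
At α=0.01: p < α → reject H₀

reject H₀: yes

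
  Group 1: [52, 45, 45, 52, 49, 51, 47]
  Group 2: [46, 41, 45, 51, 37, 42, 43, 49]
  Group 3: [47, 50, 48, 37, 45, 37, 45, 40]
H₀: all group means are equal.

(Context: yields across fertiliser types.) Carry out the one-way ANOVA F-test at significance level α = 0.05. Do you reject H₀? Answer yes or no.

reject H₀: no

Group means [48.71, 44.25, 43.62], grand mean 45.391
SSB = Σnᵢ(x̄ᵢ−x̄)² = 112.675; SSW = ΣΣ(x−x̄ᵢ)² = 374.804
MSB = 112.675/2 = 56.3373; MSW = 374.804/20 = 18.7402
F = MSB/MSW = 3.0062
df = (2, 20)
p-value (upper-tail) = 0.07219
At α=0.05: p ≥ α → fail to reject H₀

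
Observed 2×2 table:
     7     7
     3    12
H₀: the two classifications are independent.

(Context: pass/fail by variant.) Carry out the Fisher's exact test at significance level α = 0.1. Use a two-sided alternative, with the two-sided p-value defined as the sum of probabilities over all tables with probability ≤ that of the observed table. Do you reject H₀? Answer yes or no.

reject H₀: no

Margins: r₁=14, r₂=15, c₁=10, c₂=19, n=29
p_obs = C(14,7)·C(15,3)/C(29,10); sum pmf over tables with pmf ≤ p_obs
p-value (two-sided) = 0.12814
At α=0.1: p ≥ α → fail to reject H₀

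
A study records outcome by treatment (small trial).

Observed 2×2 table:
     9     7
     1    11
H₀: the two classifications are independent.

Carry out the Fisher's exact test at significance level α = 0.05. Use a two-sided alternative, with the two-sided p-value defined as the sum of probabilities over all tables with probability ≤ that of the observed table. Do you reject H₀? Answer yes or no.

reject H₀: yes

Margins: r₁=16, r₂=12, c₁=10, c₂=18, n=28
p_obs = C(16,9)·C(12,1)/C(28,10); sum pmf over tables with pmf ≤ p_obs
p-value (two-sided) = 0.01587
At α=0.05: p < α → reject H₀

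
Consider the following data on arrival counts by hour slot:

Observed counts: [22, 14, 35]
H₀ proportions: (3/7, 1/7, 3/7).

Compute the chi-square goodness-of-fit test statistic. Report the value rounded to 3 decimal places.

test statistic = 4.488

n = 71; E_i = n·p_i = [30.43, 10.14, 30.43]
χ² = (22−30.43)²/30.43 + (14−10.14)²/10.14 + (35−30.43)²/30.43 = 4.4883
df = 2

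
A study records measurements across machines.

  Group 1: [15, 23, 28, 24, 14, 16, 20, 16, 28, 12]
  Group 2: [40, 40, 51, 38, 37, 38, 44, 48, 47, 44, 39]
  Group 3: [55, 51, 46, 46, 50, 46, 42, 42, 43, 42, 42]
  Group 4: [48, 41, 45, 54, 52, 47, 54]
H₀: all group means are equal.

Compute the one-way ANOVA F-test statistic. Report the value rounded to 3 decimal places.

test statistic = 68.036

Group means [19.60, 42.36, 45.91, 48.71], grand mean 38.667
SSB = Σnᵢ(x̄ᵢ−x̄)² = 5069.384; SSW = ΣΣ(x−x̄ᵢ)² = 869.283
MSB = 5069.384/3 = 1689.7945; MSW = 869.283/35 = 24.8367
F = MSB/MSW = 68.0363
df = (3, 35)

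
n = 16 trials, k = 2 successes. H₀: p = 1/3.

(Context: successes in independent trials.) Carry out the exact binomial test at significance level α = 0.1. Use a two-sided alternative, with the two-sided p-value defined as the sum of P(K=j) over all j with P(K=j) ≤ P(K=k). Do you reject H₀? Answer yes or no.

Exact binomial: n=16, k=2, p₀=1/3=0.3333
P(X=j) = C(n,j)·p₀^j·(1−p₀)^(n−j); p = Σ P(X=j) over j with P(X=j) ≤ P(X=2)
p-value (two-sided) = 0.10934
At α=0.1: p ≥ α → fail to reject H₀

reject H₀: no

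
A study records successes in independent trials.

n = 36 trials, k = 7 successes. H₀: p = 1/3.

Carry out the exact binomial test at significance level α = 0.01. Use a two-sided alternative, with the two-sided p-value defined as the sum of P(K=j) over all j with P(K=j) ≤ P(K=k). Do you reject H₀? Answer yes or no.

Exact binomial: n=36, k=7, p₀=1/3=0.3333
P(X=j) = C(n,j)·p₀^j·(1−p₀)^(n−j); p = Σ P(X=j) over j with P(X=j) ≤ P(X=7)
p-value (two-sided) = 0.07971
At α=0.01: p ≥ α → fail to reject H₀

reject H₀: no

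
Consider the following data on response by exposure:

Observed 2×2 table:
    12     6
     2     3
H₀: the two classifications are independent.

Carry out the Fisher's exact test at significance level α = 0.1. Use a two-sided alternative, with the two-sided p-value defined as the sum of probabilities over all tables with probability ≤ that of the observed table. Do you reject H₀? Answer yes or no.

reject H₀: no

Margins: r₁=18, r₂=5, c₁=14, c₂=9, n=23
p_obs = C(18,12)·C(5,2)/C(23,14); sum pmf over tables with pmf ≤ p_obs
p-value (two-sided) = 0.34283
At α=0.1: p ≥ α → fail to reject H₀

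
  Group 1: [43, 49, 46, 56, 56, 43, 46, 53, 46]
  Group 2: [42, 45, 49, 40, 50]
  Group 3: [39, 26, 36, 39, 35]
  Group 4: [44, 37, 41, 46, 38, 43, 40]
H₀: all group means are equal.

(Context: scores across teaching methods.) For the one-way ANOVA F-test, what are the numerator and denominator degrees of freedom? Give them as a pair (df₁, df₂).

k = 4 groups, N = 26 total
df = (k−1, N−k) = (4−1, 26−4) = (3, 22)

degrees of freedom = [3, 22]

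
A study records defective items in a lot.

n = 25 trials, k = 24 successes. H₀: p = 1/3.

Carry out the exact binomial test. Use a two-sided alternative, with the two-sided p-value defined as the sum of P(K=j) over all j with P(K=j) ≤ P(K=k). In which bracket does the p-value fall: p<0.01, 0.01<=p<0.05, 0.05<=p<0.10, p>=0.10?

p-value bracket: p<0.01

Exact binomial: n=25, k=24, p₀=1/3=0.3333
P(X=j) = C(n,j)·p₀^j·(1−p₀)^(n−j); p = Σ P(X=j) over j with P(X=j) ≤ P(X=24)
p-value (two-sided) = 0.00000
→ bracket: p<0.01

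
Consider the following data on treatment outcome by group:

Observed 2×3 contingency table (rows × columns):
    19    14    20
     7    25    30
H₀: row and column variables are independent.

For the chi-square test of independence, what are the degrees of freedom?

df = (r−1)(c−1) = (2−1)·(3−1) = 2

degrees of freedom = 2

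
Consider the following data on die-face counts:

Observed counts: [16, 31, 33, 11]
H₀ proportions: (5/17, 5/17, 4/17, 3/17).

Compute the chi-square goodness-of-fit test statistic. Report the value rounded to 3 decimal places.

test statistic = 12.865

n = 91; E_i = n·p_i = [26.76, 26.76, 21.41, 16.06]
χ² = (16−26.76)²/26.76 + (31−26.76)²/26.76 + (33−21.41)²/21.41 + (11−16.06)²/16.06 = 12.8650
df = 3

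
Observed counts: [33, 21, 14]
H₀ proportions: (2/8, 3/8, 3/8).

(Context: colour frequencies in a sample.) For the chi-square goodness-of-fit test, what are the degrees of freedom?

df = k − 1 = 3 − 1 = 2

degrees of freedom = 2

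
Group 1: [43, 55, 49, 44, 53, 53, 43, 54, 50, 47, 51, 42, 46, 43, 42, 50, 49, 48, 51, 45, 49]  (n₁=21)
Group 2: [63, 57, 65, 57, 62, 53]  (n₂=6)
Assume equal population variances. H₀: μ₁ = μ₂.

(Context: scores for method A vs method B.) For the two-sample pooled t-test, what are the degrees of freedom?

degrees of freedom = 25

df = n₁ + n₂ − 2 = 21 + 6 − 2 = 25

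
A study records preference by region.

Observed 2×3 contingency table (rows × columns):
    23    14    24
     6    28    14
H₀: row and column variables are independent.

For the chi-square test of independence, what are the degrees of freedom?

df = (r−1)(c−1) = (2−1)·(3−1) = 2

degrees of freedom = 2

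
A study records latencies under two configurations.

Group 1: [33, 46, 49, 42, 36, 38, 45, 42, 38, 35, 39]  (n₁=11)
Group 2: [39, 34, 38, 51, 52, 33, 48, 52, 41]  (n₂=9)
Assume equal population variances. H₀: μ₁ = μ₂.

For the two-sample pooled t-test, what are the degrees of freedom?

degrees of freedom = 18

df = n₁ + n₂ − 2 = 11 + 9 − 2 = 18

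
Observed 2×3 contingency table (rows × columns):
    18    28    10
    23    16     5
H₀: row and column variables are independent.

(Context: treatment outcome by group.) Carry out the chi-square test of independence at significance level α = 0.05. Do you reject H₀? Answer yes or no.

reject H₀: no

Row totals [56, 44], col totals [41, 44, 15], n=100
χ² = (18−22.96)²/22.96 + (28−24.64)²/24.64 + (10−8.40)²/8.40 + (23−18.04)²/18.04 + (16−19.36)²/19.36 + (5−6.60)²/6.60 = 4.1692
df = 2
p-value (upper-tail) = 0.12436
At α=0.05: p ≥ α → fail to reject H₀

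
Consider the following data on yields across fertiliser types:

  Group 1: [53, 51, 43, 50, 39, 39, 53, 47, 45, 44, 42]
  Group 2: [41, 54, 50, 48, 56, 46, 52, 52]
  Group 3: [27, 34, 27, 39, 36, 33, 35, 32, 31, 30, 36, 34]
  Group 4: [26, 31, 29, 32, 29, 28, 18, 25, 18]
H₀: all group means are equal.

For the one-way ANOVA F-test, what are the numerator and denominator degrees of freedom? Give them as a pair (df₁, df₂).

k = 4 groups, N = 40 total
df = (k−1, N−k) = (4−1, 40−4) = (3, 36)

degrees of freedom = [3, 36]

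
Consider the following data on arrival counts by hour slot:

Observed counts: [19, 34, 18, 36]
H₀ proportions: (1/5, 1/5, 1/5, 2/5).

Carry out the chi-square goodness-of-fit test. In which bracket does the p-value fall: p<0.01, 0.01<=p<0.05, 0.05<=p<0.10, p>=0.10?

p-value bracket: 0.01<=p<0.05

n = 107; E_i = n·p_i = [21.40, 21.40, 21.40, 42.80]
χ² = (19−21.40)²/21.40 + (34−21.40)²/21.40 + (18−21.40)²/21.40 + (36−42.80)²/42.80 = 9.3084
df = 3
p-value (upper-tail) = 0.02546
→ bracket: 0.01<=p<0.05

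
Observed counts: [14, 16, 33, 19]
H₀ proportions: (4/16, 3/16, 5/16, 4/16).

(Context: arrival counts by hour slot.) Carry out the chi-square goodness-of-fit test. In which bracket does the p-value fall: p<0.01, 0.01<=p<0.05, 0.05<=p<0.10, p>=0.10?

p-value bracket: p>=0.10

n = 82; E_i = n·p_i = [20.50, 15.38, 25.62, 20.50]
χ² = (14−20.50)²/20.50 + (16−15.38)²/15.38 + (33−25.62)²/25.62 + (19−20.50)²/20.50 = 4.3187
df = 3
p-value (upper-tail) = 0.22904
→ bracket: p>=0.10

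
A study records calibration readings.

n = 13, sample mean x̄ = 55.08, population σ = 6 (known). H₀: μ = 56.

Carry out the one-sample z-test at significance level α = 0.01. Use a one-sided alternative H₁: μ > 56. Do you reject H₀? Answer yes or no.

reject H₀: no

SE = σ/√n = 6/√13 = 1.6641
z = (x̄−μ₀)/SE = (55.08−56)/1.6641 = -0.5529
p-value (one-sided, H₁ greater) = 0.70982
At α=0.01: p ≥ α → fail to reject H₀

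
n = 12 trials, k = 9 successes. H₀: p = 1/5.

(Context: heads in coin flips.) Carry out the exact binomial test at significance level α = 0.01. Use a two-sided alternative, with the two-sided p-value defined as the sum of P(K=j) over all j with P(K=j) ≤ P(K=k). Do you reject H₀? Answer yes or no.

reject H₀: yes

Exact binomial: n=12, k=9, p₀=1/5=0.2000
P(X=j) = C(n,j)·p₀^j·(1−p₀)^(n−j); p = Σ P(X=j) over j with P(X=j) ≤ P(X=9)
p-value (two-sided) = 0.00006
At α=0.01: p < α → reject H₀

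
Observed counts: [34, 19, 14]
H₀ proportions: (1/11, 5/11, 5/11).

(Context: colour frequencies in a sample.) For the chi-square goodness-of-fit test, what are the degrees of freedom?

degrees of freedom = 2

df = k − 1 = 3 − 1 = 2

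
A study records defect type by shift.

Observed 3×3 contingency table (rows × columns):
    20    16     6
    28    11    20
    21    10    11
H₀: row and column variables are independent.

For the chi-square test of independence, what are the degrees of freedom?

degrees of freedom = 4

df = (r−1)(c−1) = (3−1)·(3−1) = 4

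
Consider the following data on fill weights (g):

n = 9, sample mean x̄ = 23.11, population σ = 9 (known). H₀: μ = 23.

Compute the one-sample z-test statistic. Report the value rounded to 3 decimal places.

test statistic = 0.037

SE = σ/√n = 9/√9 = 3.0000
z = (x̄−μ₀)/SE = (23.11−23)/3.0000 = 0.0367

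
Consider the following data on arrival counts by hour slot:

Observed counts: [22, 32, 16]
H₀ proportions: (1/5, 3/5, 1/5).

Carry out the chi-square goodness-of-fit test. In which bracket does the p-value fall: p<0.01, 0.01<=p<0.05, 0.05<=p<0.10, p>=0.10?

p-value bracket: 0.01<=p<0.05

n = 70; E_i = n·p_i = [14.00, 42.00, 14.00]
χ² = (22−14.00)²/14.00 + (32−42.00)²/42.00 + (16−14.00)²/14.00 = 7.2381
df = 2
p-value (upper-tail) = 0.02681
→ bracket: 0.01<=p<0.05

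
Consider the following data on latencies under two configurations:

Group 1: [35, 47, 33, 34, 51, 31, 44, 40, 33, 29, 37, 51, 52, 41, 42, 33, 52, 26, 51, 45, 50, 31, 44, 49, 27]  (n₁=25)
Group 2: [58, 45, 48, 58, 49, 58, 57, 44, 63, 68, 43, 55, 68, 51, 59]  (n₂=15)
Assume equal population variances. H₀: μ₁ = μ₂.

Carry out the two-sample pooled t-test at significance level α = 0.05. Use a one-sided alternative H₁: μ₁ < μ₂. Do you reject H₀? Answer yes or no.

reject H₀: yes

x̄₁=40.320, s₁=8.673, n₁=25
x̄₂=54.933, s₂=8.084, n₂=15
s_p² = [24·8.673² + 14·8.084²]/38 = 71.5888
SE = √(s_p²·(1/25+1/15)) = 2.7634
t = (40.320−54.933)/2.7634 = -5.2883
df = 38
p-value (one-sided, H₁ less) = 0.00000
At α=0.05: p < α → reject H₀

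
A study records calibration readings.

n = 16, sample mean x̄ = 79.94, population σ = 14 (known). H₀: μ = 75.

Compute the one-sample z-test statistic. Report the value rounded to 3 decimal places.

SE = σ/√n = 14/√16 = 3.5000
z = (x̄−μ₀)/SE = (79.94−75)/3.5000 = 1.4114

test statistic = 1.411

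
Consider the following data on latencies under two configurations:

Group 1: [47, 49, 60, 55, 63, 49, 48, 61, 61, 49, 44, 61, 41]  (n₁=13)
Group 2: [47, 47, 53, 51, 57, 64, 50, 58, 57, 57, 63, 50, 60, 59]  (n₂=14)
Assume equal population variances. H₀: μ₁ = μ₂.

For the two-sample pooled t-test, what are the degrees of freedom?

degrees of freedom = 25

df = n₁ + n₂ − 2 = 13 + 14 − 2 = 25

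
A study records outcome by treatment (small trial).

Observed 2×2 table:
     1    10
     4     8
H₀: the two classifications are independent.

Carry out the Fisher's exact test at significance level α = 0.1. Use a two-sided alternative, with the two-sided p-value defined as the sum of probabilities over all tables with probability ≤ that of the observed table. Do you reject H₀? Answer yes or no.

reject H₀: no

Margins: r₁=11, r₂=12, c₁=5, c₂=18, n=23
p_obs = C(11,1)·C(12,4)/C(23,5); sum pmf over tables with pmf ≤ p_obs
p-value (two-sided) = 0.31677
At α=0.1: p ≥ α → fail to reject H₀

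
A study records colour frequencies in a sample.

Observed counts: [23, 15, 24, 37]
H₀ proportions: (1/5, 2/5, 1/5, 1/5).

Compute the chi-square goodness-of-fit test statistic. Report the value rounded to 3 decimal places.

n = 99; E_i = n·p_i = [19.80, 39.60, 19.80, 19.80]
χ² = (23−19.80)²/19.80 + (15−39.60)²/39.60 + (24−19.80)²/19.80 + (37−19.80)²/19.80 = 31.6313
df = 3

test statistic = 31.631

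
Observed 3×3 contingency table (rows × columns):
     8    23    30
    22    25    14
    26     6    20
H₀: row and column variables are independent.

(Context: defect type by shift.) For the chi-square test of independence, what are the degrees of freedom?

degrees of freedom = 4

df = (r−1)(c−1) = (3−1)·(3−1) = 4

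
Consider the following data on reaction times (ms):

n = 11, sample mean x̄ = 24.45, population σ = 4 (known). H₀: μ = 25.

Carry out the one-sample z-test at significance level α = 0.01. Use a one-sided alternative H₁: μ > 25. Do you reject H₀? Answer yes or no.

reject H₀: no

SE = σ/√n = 4/√11 = 1.2060
z = (x̄−μ₀)/SE = (24.45−25)/1.2060 = -0.4560
p-value (one-sided, H₁ greater) = 0.67582
At α=0.01: p ≥ α → fail to reject H₀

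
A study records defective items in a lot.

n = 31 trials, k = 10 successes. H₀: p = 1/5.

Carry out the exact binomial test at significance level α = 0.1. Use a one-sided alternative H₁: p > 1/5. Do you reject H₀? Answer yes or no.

Exact binomial: n=31, k=10, p₀=1/5=0.2000
P(X≥10) from Σ C(n,i)·p₀^i·(1−p₀)^(n−i)
p-value (one-sided, H₁ greater) = 0.07460
At α=0.1: p < α → reject H₀

reject H₀: yes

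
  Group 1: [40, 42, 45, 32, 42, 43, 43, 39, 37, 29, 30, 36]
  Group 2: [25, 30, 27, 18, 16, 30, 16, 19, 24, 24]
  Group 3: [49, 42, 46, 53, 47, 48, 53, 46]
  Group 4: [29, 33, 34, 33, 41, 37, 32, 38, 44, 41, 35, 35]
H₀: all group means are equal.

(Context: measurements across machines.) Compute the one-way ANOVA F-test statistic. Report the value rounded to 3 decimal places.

test statistic = 41.849

Group means [38.17, 22.90, 48.00, 36.00], grand mean 35.786
SSB = Σnᵢ(x̄ᵢ−x̄)² = 2922.505; SSW = ΣΣ(x−x̄ᵢ)² = 884.567
MSB = 2922.505/3 = 974.1683; MSW = 884.567/38 = 23.2781
F = MSB/MSW = 41.8492
df = (3, 38)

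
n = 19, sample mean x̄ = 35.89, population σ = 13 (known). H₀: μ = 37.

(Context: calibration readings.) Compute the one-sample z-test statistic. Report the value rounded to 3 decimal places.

SE = σ/√n = 13/√19 = 2.9824
z = (x̄−μ₀)/SE = (35.89−37)/2.9824 = -0.3722

test statistic = -0.372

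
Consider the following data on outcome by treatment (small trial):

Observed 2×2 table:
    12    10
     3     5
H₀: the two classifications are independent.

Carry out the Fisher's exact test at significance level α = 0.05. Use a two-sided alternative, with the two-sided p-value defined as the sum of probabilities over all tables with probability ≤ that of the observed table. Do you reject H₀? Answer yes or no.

reject H₀: no

Margins: r₁=22, r₂=8, c₁=15, c₂=15, n=30
p_obs = C(22,12)·C(8,3)/C(30,15); sum pmf over tables with pmf ≤ p_obs
p-value (two-sided) = 0.68166
At α=0.05: p ≥ α → fail to reject H₀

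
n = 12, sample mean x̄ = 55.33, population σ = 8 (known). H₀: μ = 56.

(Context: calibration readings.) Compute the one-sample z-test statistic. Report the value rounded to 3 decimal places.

SE = σ/√n = 8/√12 = 2.3094
z = (x̄−μ₀)/SE = (55.33−56)/2.3094 = -0.2901

test statistic = -0.290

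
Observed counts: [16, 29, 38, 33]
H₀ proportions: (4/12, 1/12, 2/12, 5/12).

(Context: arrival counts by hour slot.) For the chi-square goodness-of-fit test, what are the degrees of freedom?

degrees of freedom = 3

df = k − 1 = 4 − 1 = 3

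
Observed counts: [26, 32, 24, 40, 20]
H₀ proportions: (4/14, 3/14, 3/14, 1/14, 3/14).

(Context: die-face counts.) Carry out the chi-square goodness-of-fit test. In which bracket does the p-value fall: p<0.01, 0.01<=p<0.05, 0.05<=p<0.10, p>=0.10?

n = 142; E_i = n·p_i = [40.57, 30.43, 30.43, 10.14, 30.43]
χ² = (26−40.57)²/40.57 + (32−30.43)²/30.43 + (24−30.43)²/30.43 + (40−10.14)²/10.14 + (20−30.43)²/30.43 = 98.1362
df = 4
p-value (upper-tail) = 0.00000
→ bracket: p<0.01

p-value bracket: p<0.01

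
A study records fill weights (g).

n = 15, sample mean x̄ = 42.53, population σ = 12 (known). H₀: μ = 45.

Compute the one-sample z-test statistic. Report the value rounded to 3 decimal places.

test statistic = -0.797

SE = σ/√n = 12/√15 = 3.0984
z = (x̄−μ₀)/SE = (42.53−45)/3.0984 = -0.7972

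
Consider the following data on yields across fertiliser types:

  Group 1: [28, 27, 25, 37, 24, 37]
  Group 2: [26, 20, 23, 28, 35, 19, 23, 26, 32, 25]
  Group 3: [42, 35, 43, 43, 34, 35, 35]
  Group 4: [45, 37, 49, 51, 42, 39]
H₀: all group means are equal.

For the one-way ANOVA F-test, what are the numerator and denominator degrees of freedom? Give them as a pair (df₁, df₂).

degrees of freedom = [3, 25]

k = 4 groups, N = 29 total
df = (k−1, N−k) = (4−1, 29−4) = (3, 25)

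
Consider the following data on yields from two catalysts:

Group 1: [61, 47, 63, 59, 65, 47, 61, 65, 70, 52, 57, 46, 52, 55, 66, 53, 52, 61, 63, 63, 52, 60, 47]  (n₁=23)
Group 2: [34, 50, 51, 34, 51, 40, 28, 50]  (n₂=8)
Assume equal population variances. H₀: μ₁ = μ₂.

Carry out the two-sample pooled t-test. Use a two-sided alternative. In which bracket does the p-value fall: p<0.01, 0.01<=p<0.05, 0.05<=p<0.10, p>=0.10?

p-value bracket: p<0.01

x̄₁=57.261, s₁=7.027, n₁=23
x̄₂=42.250, s₂=9.392, n₂=8
s_p² = [22·7.027² + 7·9.392²]/29 = 58.7564
SE = √(s_p²·(1/23+1/8)) = 3.1463
t = (57.261−42.250)/3.1463 = 4.7710
df = 29
p-value (two-sided) = 0.00005
→ bracket: p<0.01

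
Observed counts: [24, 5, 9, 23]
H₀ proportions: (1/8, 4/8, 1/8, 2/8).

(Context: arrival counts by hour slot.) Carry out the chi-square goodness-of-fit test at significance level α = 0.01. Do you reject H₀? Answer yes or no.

reject H₀: yes

n = 61; E_i = n·p_i = [7.62, 30.50, 7.62, 15.25]
χ² = (24−7.62)²/7.62 + (5−30.50)²/30.50 + (9−7.62)²/7.62 + (23−15.25)²/15.25 = 60.6721
df = 3
p-value (upper-tail) = 0.00000
At α=0.01: p < α → reject H₀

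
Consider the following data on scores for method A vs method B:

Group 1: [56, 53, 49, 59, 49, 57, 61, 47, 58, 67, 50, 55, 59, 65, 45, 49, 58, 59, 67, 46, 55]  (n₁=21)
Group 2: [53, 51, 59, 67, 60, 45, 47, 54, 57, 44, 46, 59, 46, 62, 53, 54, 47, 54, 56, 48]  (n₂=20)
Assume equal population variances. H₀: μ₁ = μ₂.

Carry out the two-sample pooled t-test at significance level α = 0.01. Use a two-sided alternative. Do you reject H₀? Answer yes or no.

reject H₀: no

x̄₁=55.429, s₁=6.607, n₁=21
x̄₂=53.100, s₂=6.365, n₂=20
s_p² = [20·6.607² + 19·6.365²]/39 = 42.1267
SE = √(s_p²·(1/21+1/20)) = 2.0279
t = (55.429−53.100)/2.0279 = 1.1483
df = 39
p-value (two-sided) = 0.25785
At α=0.01: p ≥ α → fail to reject H₀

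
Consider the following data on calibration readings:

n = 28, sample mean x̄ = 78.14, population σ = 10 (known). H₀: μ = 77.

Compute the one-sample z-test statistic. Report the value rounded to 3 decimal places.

SE = σ/√n = 10/√28 = 1.8898
z = (x̄−μ₀)/SE = (78.14−77)/1.8898 = 0.6032

test statistic = 0.603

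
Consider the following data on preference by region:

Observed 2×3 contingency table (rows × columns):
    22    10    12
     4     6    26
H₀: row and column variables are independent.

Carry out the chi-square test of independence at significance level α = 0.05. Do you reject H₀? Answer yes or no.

Row totals [44, 36], col totals [26, 16, 38], n=80
χ² = (22−14.30)²/14.30 + (10−8.80)²/8.80 + (12−20.90)²/20.90 + (4−11.70)²/11.70 + (6−7.20)²/7.20 + (26−17.10)²/17.10 = 17.9994
df = 2
p-value (upper-tail) = 0.00012
At α=0.05: p < α → reject H₀

reject H₀: yes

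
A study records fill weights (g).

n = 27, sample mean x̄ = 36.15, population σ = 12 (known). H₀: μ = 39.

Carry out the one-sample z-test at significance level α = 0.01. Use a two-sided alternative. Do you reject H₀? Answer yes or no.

reject H₀: no

SE = σ/√n = 12/√27 = 2.3094
z = (x̄−μ₀)/SE = (36.15−39)/2.3094 = -1.2341
p-value (two-sided) = 0.21717
At α=0.01: p ≥ α → fail to reject H₀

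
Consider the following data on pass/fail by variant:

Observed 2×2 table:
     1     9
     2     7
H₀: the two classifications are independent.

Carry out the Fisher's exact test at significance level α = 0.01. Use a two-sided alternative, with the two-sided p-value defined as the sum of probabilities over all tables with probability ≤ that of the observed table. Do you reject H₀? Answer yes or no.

Margins: r₁=10, r₂=9, c₁=3, c₂=16, n=19
p_obs = C(10,1)·C(9,2)/C(19,3); sum pmf over tables with pmf ≤ p_obs
p-value (two-sided) = 0.58204
At α=0.01: p ≥ α → fail to reject H₀

reject H₀: no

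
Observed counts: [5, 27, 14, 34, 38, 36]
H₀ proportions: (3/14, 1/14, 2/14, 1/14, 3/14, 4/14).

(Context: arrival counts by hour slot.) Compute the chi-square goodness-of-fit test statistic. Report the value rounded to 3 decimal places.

test statistic = 100.242

n = 154; E_i = n·p_i = [33.00, 11.00, 22.00, 11.00, 33.00, 44.00]
χ² = (5−33.00)²/33.00 + (27−11.00)²/11.00 + (14−22.00)²/22.00 + (34−11.00)²/11.00 + (38−33.00)²/33.00 + (36−44.00)²/44.00 = 100.2424
df = 5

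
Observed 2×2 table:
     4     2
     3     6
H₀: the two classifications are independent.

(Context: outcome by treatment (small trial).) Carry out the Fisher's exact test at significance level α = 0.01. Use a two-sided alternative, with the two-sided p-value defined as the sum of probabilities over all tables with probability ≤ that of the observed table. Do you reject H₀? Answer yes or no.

Margins: r₁=6, r₂=9, c₁=7, c₂=8, n=15
p_obs = C(6,4)·C(9,3)/C(15,7); sum pmf over tables with pmf ≤ p_obs
p-value (two-sided) = 0.31469
At α=0.01: p ≥ α → fail to reject H₀

reject H₀: no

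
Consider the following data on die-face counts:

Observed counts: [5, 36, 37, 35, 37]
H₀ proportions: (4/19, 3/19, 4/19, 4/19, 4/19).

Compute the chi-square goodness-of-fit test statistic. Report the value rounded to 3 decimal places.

test statistic = 31.007

n = 150; E_i = n·p_i = [31.58, 23.68, 31.58, 31.58, 31.58]
χ² = (5−31.58)²/31.58 + (36−23.68)²/23.68 + (37−31.58)²/31.58 + (35−31.58)²/31.58 + (37−31.58)²/31.58 = 31.0067
df = 4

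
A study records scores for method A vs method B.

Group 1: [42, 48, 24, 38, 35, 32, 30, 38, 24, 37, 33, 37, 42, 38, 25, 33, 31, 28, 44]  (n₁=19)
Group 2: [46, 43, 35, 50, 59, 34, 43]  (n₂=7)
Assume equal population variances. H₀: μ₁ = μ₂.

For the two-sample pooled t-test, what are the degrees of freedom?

df = n₁ + n₂ − 2 = 19 + 7 − 2 = 24

degrees of freedom = 24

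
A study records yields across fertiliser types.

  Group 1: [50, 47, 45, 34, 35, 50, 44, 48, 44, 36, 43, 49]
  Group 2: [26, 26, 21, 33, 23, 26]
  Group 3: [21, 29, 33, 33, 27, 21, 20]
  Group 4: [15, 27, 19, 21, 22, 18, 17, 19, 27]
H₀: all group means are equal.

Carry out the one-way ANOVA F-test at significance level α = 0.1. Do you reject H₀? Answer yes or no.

Group means [43.75, 25.83, 26.29, 20.56], grand mean 30.853
SSB = Σnᵢ(x̄ᵢ−x̄)² = 3247.531; SSW = ΣΣ(x−x̄ᵢ)² = 784.734
MSB = 3247.531/3 = 1082.5102; MSW = 784.734/30 = 26.1578
F = MSB/MSW = 41.3838
df = (3, 30)
p-value (upper-tail) = 0.00000
At α=0.1: p < α → reject H₀

reject H₀: yes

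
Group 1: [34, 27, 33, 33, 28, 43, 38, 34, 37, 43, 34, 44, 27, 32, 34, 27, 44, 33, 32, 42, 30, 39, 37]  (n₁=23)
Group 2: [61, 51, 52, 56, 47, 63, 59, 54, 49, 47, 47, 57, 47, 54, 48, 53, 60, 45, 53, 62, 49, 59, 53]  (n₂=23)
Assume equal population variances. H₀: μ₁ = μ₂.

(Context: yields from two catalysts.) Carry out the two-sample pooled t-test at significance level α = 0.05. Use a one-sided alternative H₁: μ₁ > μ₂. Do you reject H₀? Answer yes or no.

x̄₁=35.000, s₁=5.527, n₁=23
x̄₂=53.304, s₂=5.481, n₂=23
s_p² = [22·5.527² + 22·5.481²]/44 = 30.2925
SE = √(s_p²·(1/23+1/23)) = 1.6230
t = (35.000−53.304)/1.6230 = -11.2781
df = 44
p-value (one-sided, H₁ greater) = 1.00000
At α=0.05: p ≥ α → fail to reject H₀

reject H₀: no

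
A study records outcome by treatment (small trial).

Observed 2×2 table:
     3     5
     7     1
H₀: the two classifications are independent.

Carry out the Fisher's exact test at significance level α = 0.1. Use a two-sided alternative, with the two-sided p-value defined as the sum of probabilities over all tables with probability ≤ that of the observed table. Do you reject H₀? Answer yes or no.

Margins: r₁=8, r₂=8, c₁=10, c₂=6, n=16
p_obs = C(8,3)·C(8,7)/C(16,10); sum pmf over tables with pmf ≤ p_obs
p-value (two-sided) = 0.11888
At α=0.1: p ≥ α → fail to reject H₀

reject H₀: no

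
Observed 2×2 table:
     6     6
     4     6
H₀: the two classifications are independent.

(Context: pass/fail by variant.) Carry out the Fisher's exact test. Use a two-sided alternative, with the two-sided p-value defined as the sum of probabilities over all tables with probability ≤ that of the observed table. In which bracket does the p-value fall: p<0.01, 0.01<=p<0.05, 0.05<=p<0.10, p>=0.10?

Margins: r₁=12, r₂=10, c₁=10, c₂=12, n=22
p_obs = C(12,6)·C(10,4)/C(22,10); sum pmf over tables with pmf ≤ p_obs
p-value (two-sided) = 0.69136
→ bracket: p>=0.10

p-value bracket: p>=0.10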